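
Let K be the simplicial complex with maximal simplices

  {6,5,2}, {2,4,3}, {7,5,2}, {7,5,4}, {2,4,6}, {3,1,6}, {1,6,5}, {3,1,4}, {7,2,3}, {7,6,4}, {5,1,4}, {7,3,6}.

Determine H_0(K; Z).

Take the total order 1 < 2 < 3 < 4 < 5 < 6 < 7 on the vertex set. Then K (dimension 2) consists of the simplices:

  0-simplices (7): [1], [2], [3], [4], [5], [6], [7]
  1-simplices (18): [1,3], [1,4], [1,5], [1,6], [2,3], [2,4], [2,5], [2,6], [2,7], [3,4], [3,6], [3,7], [4,5], [4,6], [4,7], [5,6], [5,7], [6,7]
  2-simplices (12): [1,3,4], [1,3,6], [1,4,5], [1,5,6], [2,3,4], [2,3,7], [2,4,6], [2,5,6], [2,5,7], [3,6,7], [4,5,7], [4,6,7]

so the chain groups are C_0 ≅ Z^7, C_1 ≅ Z^18, C_2 ≅ Z^12.

The boundary map ∂_1: C_1 → C_0 sends each edge [p,q] (with p < q) to q − p.
As a 7×18 matrix over Z this has rank 6, with invariant factors (1,1,1,1,1,1).

Boundary ∂_2: C_2 → C_1 maps a triangle to the signed sum of its edges. For instance
  ∂[2,5,6] = [5,6] − [2,6] + [2,5],
  ∂[2,3,7] = [3,7] − [2,7] + [2,3].
As a 18×12 matrix over Z this has rank 12, with invariant factors (1,1,1,1,1,1,1,1,1,1,1,2).

Computing H_k = (kernel of ∂_k) / (image of ∂_{k+1}):

  H_0: rank C_0 − rank ∂_1 = 7 − 6 = 1, and the invariant factors of ∂_1 are all 1, so H_0 = Z.

H_0 ≅ Z.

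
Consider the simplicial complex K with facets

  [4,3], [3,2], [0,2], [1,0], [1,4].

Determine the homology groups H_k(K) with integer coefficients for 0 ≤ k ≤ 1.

H_0 = Z,  H_1 = Z.

Take the total order 0 < 1 < 2 < 3 < 4 on the vertex set. Then K (dimension 1) consists of the simplices:

  0-simplices (5): [0], [1], [2], [3], [4]
  1-simplices (5): [0,1], [0,2], [1,4], [2,3], [3,4]

giving chain groups C_0 ≅ Z^5, C_1 ≅ Z^5.

Boundary ∂_1: C_1 → C_0 maps an edge to its endpoints' difference, ∂[p,q] = q − p. For instance
  ∂[2,3] = [3] − [2].
The resulting 5×5 matrix has rank 4, and its Smith normal form has invariant factors (1,1,1,1).

Now H_k = ker ∂_k / im ∂_{k+1}, so:

  H_0: rank C_0 − rank ∂_1 = 5 − 4 = 1, and the invariant factors of ∂_1 are all 1, so H_0 = Z.
  H_1: rank ker ∂_1 − rank ∂_2 = (5 − 4) − 0 = 1, and there is no ∂_2, so H_1 = Z.

As a check, the Euler characteristic is 5 − 5 = 0, which agrees with 1 − 1 = 0.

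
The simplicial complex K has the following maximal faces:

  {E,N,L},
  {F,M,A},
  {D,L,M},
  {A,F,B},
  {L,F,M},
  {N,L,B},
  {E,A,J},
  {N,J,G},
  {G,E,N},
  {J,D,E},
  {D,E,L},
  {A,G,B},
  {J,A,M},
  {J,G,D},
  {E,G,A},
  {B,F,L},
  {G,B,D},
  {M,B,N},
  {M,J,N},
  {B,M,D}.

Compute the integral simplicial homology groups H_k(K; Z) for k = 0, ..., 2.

H_0 ≅ Z,  H_1 ≅ Z ⊕ Z/2Z,  H_2 = 0.

We work with the vertex ordering A < B < D < E < F < G < J < L < M < N. The simplices of K, each written with vertices in increasing order, are:

  0-simplices (10): A, B, D, E, F, G, J, L, M, N
  1-simplices (30): AB, AE, AF, AG, AJ, AM, BD, BF, BG, BL, BM, BN, DE, DG, DJ, DL, DM, EG, EJ, EL, EN, FL, FM, GJ, GN, JM, JN, LM, LN, MN
  2-simplices (20): ABF, ABG, AEG, AEJ, AFM, AJM, BDG, BDM, BFL, BLN, BMN, DEJ, DEL, DGJ, DLM, EGN, ELN, FLM, GJN, JMN

so the chain groups are C_0 ≅ Z^10, C_1 ≅ Z^30, C_2 ≅ Z^20.

∂_1: C_1 → C_0 sends each edge [p,q] (with p < q) to q − p. For instance
  ∂DM = M − D.
The resulting 10×30 matrix has rank 9, and its Smith normal form has invariant factors (1,1,1,1,1,1,1,1,1).

∂_2: C_2 → C_1 acts by ∂[p,q,r] = [q,r] − [p,r] + [p,q]. For instance
  ∂BLN = LN − BN + BL,
  ∂AJM = JM − AM + AJ.
The 30×20 boundary matrix has rank 20 and Smith normal form diag(1,1,1,1,1,1,1,1,1,1,1,1,1,1,1,1,1,1,1,2).

Computing H_k = (kernel of ∂_k) / (image of ∂_{k+1}):

  H_0: rank C_0 − rank ∂_1 = 10 − 9 = 1, and the invariant factors of ∂_1 are all 1, so H_0 ≅ Z.
  H_1: rank ker ∂_1 − rank ∂_2 = (30 − 9) − 20 = 1, and ∂_2 has invariant factor 2 > 1, so H_1 ≅ Z ⊕ Z/2Z.
  H_2: rank ker ∂_2 − rank ∂_3 = (20 − 20) − 0 = 0, and there is no ∂_3, so H_2 ≅ 0.

(K is a triangulation of the Klein bottle.)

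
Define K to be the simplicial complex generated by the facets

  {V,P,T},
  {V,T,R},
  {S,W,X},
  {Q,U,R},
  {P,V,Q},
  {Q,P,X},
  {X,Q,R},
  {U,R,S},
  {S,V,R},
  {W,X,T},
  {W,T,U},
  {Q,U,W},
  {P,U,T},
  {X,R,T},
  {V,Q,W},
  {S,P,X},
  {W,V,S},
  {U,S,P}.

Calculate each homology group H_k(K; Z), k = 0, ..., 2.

Order the vertices as P < Q < R < S < T < U < V < W < X. Listing each simplex with vertices in this order, K has dimension 2 with simplices:

  0-simplices (9): P, Q, R, S, T, U, V, W, X
  1-simplices (27): PQ, PS, PT, PU, PV, PX, QR, QU, QV, QW, QX, RS, RT, RU, RV, RX, SU, SV, SW, SX, TU, TV, TW, TX, UW, VW, WX
  2-simplices (18): PQV, PQX, PSU, PSX, PTU, PTV, QRU, QRX, QUW, QVW, RSU, RSV, RTV, RTX, SVW, SWX, TUW, TWX

Hence C_0 ≅ Z^9, C_1 ≅ Z^27, C_2 ≅ Z^18.

The boundary map ∂_1: C_1 → C_0 maps an edge to its endpoints' difference, ∂[p,q] = q − p. For instance
  ∂RV = V − R.
This gives a 9×27 integer matrix of rank 8; reducing to Smith normal form yields diagonal entries (1,1,1,1,1,1,1,1).

Boundary ∂_2: C_2 → C_1 maps a triangle to the signed sum of its edges. For instance
  ∂QUW = UW − QW + QU,
  ∂SVW = VW − SW + SV.
The 27×18 boundary matrix has rank 17 and Smith normal form diag(1,1,1,1,1,1,1,1,1,1,1,1,1,1,1,1,1).

Computing H_k = (kernel of ∂_k) / (image of ∂_{k+1}):

  H_0: rank C_0 − rank ∂_1 = 9 − 8 = 1, and the invariant factors of ∂_1 are all 1, so H_0 = Z.
  H_1: rank ker ∂_1 − rank ∂_2 = (27 − 8) − 17 = 2, and the invariant factors of ∂_2 are all 1, so H_1 = Z^2.
  H_2: rank ker ∂_2 − rank ∂_3 = (18 − 17) − 0 = 1, and there is no ∂_3, so H_2 = Z.

H_0 = Z,  H_1 = Z^2,  H_2 = Z.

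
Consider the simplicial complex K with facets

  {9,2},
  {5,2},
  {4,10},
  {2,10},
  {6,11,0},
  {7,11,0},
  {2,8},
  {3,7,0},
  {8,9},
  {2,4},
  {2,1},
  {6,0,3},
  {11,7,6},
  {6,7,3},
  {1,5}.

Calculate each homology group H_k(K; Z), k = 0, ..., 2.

Take the total order 0 < 1 < 2 < 3 < 4 < 5 < 6 < 7 < 8 < 9 < 10 < 11 on the vertex set. Then K (dimension 2) consists of the simplices:

  0-simplices (12): [0], [1], [2], [3], [4], [5], [6], [7], [8], [9], [10], [11]
  1-simplices (18): [0,3], [0,6], [0,7], [0,11], [1,2], [1,5], [2,4], [2,5], [2,8], [2,9], [2,10], [3,6], [3,7], [4,10], [6,7], [6,11], [7,11], [8,9]
  2-simplices (6): [0,3,6], [0,3,7], [0,6,11], [0,7,11], [3,6,7], [6,7,11]

giving chain groups C_0 ≅ Z^12, C_1 ≅ Z^18, C_2 ≅ Z^6.

Boundary ∂_1: C_1 → C_0 maps an edge to its endpoints' difference, ∂[p,q] = q − p. For instance
  ∂[6,7] = [7] − [6].
The 12×18 boundary matrix has rank 10 and Smith normal form diag(1,1,1,1,1,1,1,1,1,1).

The boundary map ∂_2: C_2 → C_1 sends each 2-simplex [p,q,r] to [q,r] − [p,r] + [p,q]. For instance
  ∂[3,6,7] = [6,7] − [3,7] + [3,6],
  ∂[0,6,11] = [6,11] − [0,11] + [0,6].
As a 18×6 matrix over Z this has rank 5, with invariant factors (1,1,1,1,1).

Now H_k = ker ∂_k / im ∂_{k+1}, so:

  H_0: rank C_0 − rank ∂_1 = 12 − 10 = 2, and the invariant factors of ∂_1 are all 1, so H_0 = Z^2.
  H_1: rank ker ∂_1 − rank ∂_2 = (18 − 10) − 5 = 3, and the invariant factors of ∂_2 are all 1, so H_1 = Z^3.
  H_2: rank ker ∂_2 − rank ∂_3 = (6 − 5) − 0 = 1, and there is no ∂_3, so H_2 = Z.

As a check, the Euler characteristic is 12 − 18 + 6 = 0, which agrees with 2 − 3 + 1 = 0.
(K is a triangulation of the disjoint union of the 2-sphere S^2 and a wedge of 3 circles.)

H_0 = Z^2,  H_1 = Z^3,  H_2 = Z.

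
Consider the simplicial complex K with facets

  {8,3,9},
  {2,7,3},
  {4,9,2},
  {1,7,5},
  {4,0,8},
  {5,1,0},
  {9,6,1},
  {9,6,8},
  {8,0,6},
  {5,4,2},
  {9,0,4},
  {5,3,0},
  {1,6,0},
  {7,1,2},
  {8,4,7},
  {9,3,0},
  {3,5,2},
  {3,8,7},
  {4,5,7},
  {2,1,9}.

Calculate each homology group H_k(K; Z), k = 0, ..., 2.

H_0 = Z,  H_1 = Z ⊕ Z/2,  H_2 = 0.

Order the vertices as 0 < 1 < 2 < 3 < 4 < 5 < 6 < 7 < 8 < 9. Listing each simplex with vertices in this order, K has dimension 2 with simplices:

  0-simplices (10): [0], [1], [2], [3], [4], [5], [6], [7], [8], [9]
  1-simplices (30): (30 of them)
  2-simplices (20): (20 of them)

Hence C_0 ≅ Z^10, C_1 ≅ Z^30, C_2 ≅ Z^20.

Boundary ∂_1: C_1 → C_0 maps an edge to its endpoints' difference, ∂[p,q] = q − p.
The 10×30 boundary matrix has rank 9 and Smith normal form diag(1,1,1,1,1,1,1,1,1).

∂_2: C_2 → C_1 acts by ∂[p,q,r] = [q,r] − [p,r] + [p,q]. For instance
  ∂[2,4,5] = [4,5] − [2,5] + [2,4],
  ∂[6,8,9] = [8,9] − [6,9] + [6,8].
The 30×20 boundary matrix has rank 20 and Smith normal form diag(1,1,1,1,1,1,1,1,1,1,1,1,1,1,1,1,1,1,1,2).

From H_k ≅ ker(∂_k) / im(∂_{k+1}) we obtain:

  H_0: rank C_0 − rank ∂_1 = 10 − 9 = 1, and the invariant factors of ∂_1 are all 1, so H_0 = Z.
  H_1: rank ker ∂_1 − rank ∂_2 = (30 − 9) − 20 = 1, and ∂_2 has invariant factor 2 > 1, so H_1 = Z ⊕ Z/2.
  H_2: rank ker ∂_2 − rank ∂_3 = (20 − 20) − 0 = 0, and there is no ∂_3, so H_2 = 0.

As a check, the Euler characteristic is 10 − 30 + 20 = 0, which agrees with 1 − 1 + 0 = 0.
(K is a triangulation of the Klein bottle.)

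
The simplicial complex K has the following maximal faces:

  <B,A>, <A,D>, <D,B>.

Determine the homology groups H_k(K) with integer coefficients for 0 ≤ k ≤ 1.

We work with the vertex ordering A < B < D. The simplices of K, each written with vertices in increasing order, are:

  0-simplices (3): A, B, D
  1-simplices (3): AB, AD, BD

so the chain groups are C_0 ≅ Z^3, C_1 ≅ Z^3.

The boundary map ∂_1: C_1 → C_0 is given by ∂[p,q] = [q] − [p].
The 3×3 boundary matrix has rank 2 and Smith normal form diag(1,1).

Reading off H_k = ker ∂_k / im ∂_{k+1}:

  H_0: rank C_0 − rank ∂_1 = 3 − 2 = 1, and the invariant factors of ∂_1 are all 1, so H_0 ≅ Z.
  H_1: rank ker ∂_1 − rank ∂_2 = (3 − 2) − 0 = 1, and there is no ∂_2, so H_1 ≅ Z.

H_0 ≅ Z,  H_1 ≅ Z.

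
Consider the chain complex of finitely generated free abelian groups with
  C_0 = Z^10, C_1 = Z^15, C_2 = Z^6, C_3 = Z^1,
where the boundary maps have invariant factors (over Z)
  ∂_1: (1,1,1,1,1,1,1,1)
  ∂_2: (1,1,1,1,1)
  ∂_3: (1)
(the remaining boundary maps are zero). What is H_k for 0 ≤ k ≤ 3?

H_0 = Z^2,  H_1 = Z^2,  H_2 = 0,  H_3 = 0.

H_0: b_0 = 10 − 0 − 8 = 2; torsion from ∂_1 factors > 1: none. So H_0 = Z^2.
H_1: b_1 = 15 − 8 − 5 = 2; torsion from ∂_2 factors > 1: none. So H_1 = Z^2.
H_2: b_2 = 6 − 5 − 1 = 0; torsion from ∂_3 factors > 1: none. So H_2 = 0.
H_3: b_3 = 1 − 1 − 0 = 0; torsion from ∂_4 factors > 1: none. So H_3 = 0.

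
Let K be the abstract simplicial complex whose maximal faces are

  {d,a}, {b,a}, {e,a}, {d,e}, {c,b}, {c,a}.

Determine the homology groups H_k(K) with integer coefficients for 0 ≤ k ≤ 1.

Fix the vertex order a < b < c < d < e and write every simplex with vertices in increasing order. Then dim K = 1 and the simplices of K are:

  0-simplices (5): a, b, c, d, e
  1-simplices (6): ab, ac, ad, ae, bc, de

Hence C_0 ≅ Z^5, C_1 ≅ Z^6.

∂_1: C_1 → C_0 sends each edge [p,q] (with p < q) to q − p.
The resulting 5×6 matrix has rank 4, and its Smith normal form has invariant factors (1,1,1,1).

Computing H_k = (kernel of ∂_k) / (image of ∂_{k+1}):

  H_0: rank C_0 − rank ∂_1 = 5 − 4 = 1, and the invariant factors of ∂_1 are all 1, so H_0 = Z.
  H_1: rank ker ∂_1 − rank ∂_2 = (6 − 4) − 0 = 2, and there is no ∂_2, so H_1 = Z^2.

(K is a triangulation of a wedge of 2 circles.)

H_0 = Z,  H_1 = Z^2.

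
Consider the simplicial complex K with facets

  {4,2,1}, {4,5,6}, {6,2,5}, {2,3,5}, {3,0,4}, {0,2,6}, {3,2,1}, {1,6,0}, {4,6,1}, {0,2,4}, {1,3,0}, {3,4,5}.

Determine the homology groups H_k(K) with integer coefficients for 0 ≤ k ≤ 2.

Order the vertices as 0 < 1 < 2 < 3 < 4 < 5 < 6. Listing each simplex with vertices in this order, K has dimension 2 with simplices:

  0-simplices (7): [0], [1], [2], [3], [4], [5], [6]
  1-simplices (18): [0,1], [0,2], [0,3], [0,4], [0,6], [1,2], [1,3], [1,4], [1,6], [2,3], [2,4], [2,5], [2,6], [3,4], [3,5], [4,5], [4,6], [5,6]
  2-simplices (12): [0,1,3], [0,1,6], [0,2,4], [0,2,6], [0,3,4], [1,2,3], [1,2,4], [1,4,6], [2,3,5], [2,5,6], [3,4,5], [4,5,6]

so the chain groups are C_0 ≅ Z^7, C_1 ≅ Z^18, C_2 ≅ Z^12.

∂_1: C_1 → C_0 is given by ∂[p,q] = [q] − [p]. For instance
  ∂[1,4] = [4] − [1].
As a 7×18 matrix over Z this has rank 6, with invariant factors (1,1,1,1,1,1).

The boundary map ∂_2: C_2 → C_1 maps a triangle to the signed sum of its edges. For instance
  ∂[0,1,6] = [1,6] − [0,6] + [0,1],
  ∂[1,2,4] = [2,4] − [1,4] + [1,2].
The resulting 18×12 matrix has rank 12, and its Smith normal form has invariant factors (1,1,1,1,1,1,1,1,1,1,1,2).

Computing H_k = (kernel of ∂_k) / (image of ∂_{k+1}):

  H_0: rank C_0 − rank ∂_1 = 7 − 6 = 1, and the invariant factors of ∂_1 are all 1, so H_0 ≅ Z.
  H_1: rank ker ∂_1 − rank ∂_2 = (18 − 6) − 12 = 0, and ∂_2 has invariant factor 2 > 1, so H_1 ≅ Z/2.
  H_2: rank ker ∂_2 − rank ∂_3 = (12 − 12) − 0 = 0, and there is no ∂_3, so H_2 ≅ 0.

As a check, the Euler characteristic is 7 − 18 + 12 = 1, which agrees with 1 − 0 + 0 = 1.
(K is a triangulation of the real projective plane RP^2.)

H_0 ≅ Z,  H_1 ≅ Z/2,  H_2 = 0.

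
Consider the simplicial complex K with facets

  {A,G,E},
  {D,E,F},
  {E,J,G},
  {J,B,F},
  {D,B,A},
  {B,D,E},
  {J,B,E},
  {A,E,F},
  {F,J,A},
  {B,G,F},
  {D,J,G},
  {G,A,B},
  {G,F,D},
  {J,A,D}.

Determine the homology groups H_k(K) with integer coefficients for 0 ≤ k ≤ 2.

H_0 = Z,  H_1 = Z^2,  H_2 = Z.

Order the vertices as A < B < D < E < F < G < J. Listing each simplex with vertices in this order, K has dimension 2 with simplices:

  0-simplices (7): A, B, D, E, F, G, J
  1-simplices (21): AB, AD, AE, AF, AG, AJ, BD, BE, BF, BG, BJ, DE, DF, DG, DJ, EF, EG, EJ, FG, FJ, GJ
  2-simplices (14): ABD, ABG, ADJ, AEF, AEG, AFJ, BDE, BEJ, BFG, BFJ, DEF, DFG, DGJ, EGJ

so the chain groups are C_0 ≅ Z^7, C_1 ≅ Z^21, C_2 ≅ Z^14.

The boundary map ∂_1: C_1 → C_0 maps an edge to its endpoints' difference, ∂[p,q] = q − p. For instance
  ∂AB = B − A.
The 7×21 boundary matrix has rank 6 and Smith normal form diag(1,1,1,1,1,1).

∂_2: C_2 → C_1 maps a triangle to the signed sum of its edges. For instance
  ∂DFG = FG − DG + DF,
  ∂ADJ = DJ − AJ + AD.
As a 21×14 matrix over Z this has rank 13, with invariant factors (1,1,1,1,1,1,1,1,1,1,1,1,1).

Computing H_k = (kernel of ∂_k) / (image of ∂_{k+1}):

  H_0: rank C_0 − rank ∂_1 = 7 − 6 = 1, and the invariant factors of ∂_1 are all 1, so H_0 ≅ Z.
  H_1: rank ker ∂_1 − rank ∂_2 = (21 − 6) − 13 = 2, and the invariant factors of ∂_2 are all 1, so H_1 ≅ Z^2.
  H_2: rank ker ∂_2 − rank ∂_3 = (14 − 13) − 0 = 1, and there is no ∂_3, so H_2 ≅ Z.

As a check, the Euler characteristic is 7 − 21 + 14 = 0, which agrees with 1 − 2 + 1 = 0.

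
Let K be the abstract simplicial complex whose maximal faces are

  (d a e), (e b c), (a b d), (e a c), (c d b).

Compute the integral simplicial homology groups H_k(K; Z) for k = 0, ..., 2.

H_0 ≅ Z,  H_1 ≅ Z,  H_2 = 0.

Fix the vertex order a < b < c < d < e and write every simplex with vertices in increasing order. Then dim K = 2 and the simplices of K are:

  0-simplices (5): a, b, c, d, e
  1-simplices (10): ab, ac, ad, ae, bc, bd, be, cd, ce, de
  2-simplices (5): abd, ace, ade, bcd, bce

giving chain groups C_0 ≅ Z^5, C_1 ≅ Z^10, C_2 ≅ Z^5.

∂_1: C_1 → C_0 sends each edge [p,q] (with p < q) to q − p. For instance
  ∂ae = e − a.
The resulting 5×10 matrix has rank 4, and its Smith normal form has invariant factors (1,1,1,1).

∂_2: C_2 → C_1 acts by ∂[p,q,r] = [q,r] − [p,r] + [p,q]. For instance
  ∂ade = de − ae + ad,
  ∂bcd = cd − bd + bc.
This gives a 10×5 integer matrix of rank 5; reducing to Smith normal form yields diagonal entries (1,1,1,1,1).

Now H_k = ker ∂_k / im ∂_{k+1}, so:

  H_0: rank C_0 − rank ∂_1 = 5 − 4 = 1, and the invariant factors of ∂_1 are all 1, so H_0 ≅ Z.
  H_1: rank ker ∂_1 − rank ∂_2 = (10 − 4) − 5 = 1, and the invariant factors of ∂_2 are all 1, so H_1 ≅ Z.
  H_2: rank ker ∂_2 − rank ∂_3 = (5 − 5) − 0 = 0, and there is no ∂_3, so H_2 ≅ 0.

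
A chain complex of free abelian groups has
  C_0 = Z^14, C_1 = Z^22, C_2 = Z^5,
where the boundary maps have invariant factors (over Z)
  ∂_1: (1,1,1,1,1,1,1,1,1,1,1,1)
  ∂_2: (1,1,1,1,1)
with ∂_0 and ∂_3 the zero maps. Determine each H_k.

H_0 ≅ Z^2,  H_1 ≅ Z^5,  H_2 = 0.

H_0: b_0 = 14 − 0 − 12 = 2; torsion from ∂_1 factors > 1: none. So H_0 ≅ Z^2.
H_1: b_1 = 22 − 12 − 5 = 5; torsion from ∂_2 factors > 1: none. So H_1 ≅ Z^5.
H_2: b_2 = 5 − 5 − 0 = 0; torsion from ∂_3 factors > 1: none. So H_2 ≅ 0.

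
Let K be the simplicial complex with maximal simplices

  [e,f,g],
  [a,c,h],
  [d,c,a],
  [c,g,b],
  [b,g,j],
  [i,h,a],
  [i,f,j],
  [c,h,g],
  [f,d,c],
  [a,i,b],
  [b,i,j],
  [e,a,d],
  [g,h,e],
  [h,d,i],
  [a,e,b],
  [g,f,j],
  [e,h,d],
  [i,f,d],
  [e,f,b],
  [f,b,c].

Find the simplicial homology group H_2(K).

H_2 ≅ 0.

Take the total order a < b < c < d < e < f < g < h < i < j on the vertex set. Then K (dimension 2) consists of the simplices:

  0-simplices (10): a, b, c, d, e, f, g, h, i, j
  1-simplices (30): ab, ac, ad, ae, ah, ai, bc, be, bf, bg, bi, bj, cd, cf, cg, ch, de, df, dh, di, ef, eg, eh, fg, fi, fj, gh, gj, hi, ij
  2-simplices (20): abe, abi, acd, ach, ade, ahi, bcf, bcg, bef, bgj, bij, cdf, cgh, deh, dfi, dhi, efg, egh, fgj, fij

giving chain groups C_0 ≅ Z^10, C_1 ≅ Z^30, C_2 ≅ Z^20.

The boundary map ∂_1: C_1 → C_0 sends each edge [p,q] (with p < q) to q − p.
This gives a 10×30 integer matrix of rank 9; reducing to Smith normal form yields diagonal entries (1,1,1,1,1,1,1,1,1).

The boundary map ∂_2: C_2 → C_1 sends each 2-simplex [p,q,r] to [q,r] − [p,r] + [p,q]. For instance
  ∂bcf = cf − bf + bc,
  ∂abe = be − ae + ab.
The 30×20 boundary matrix has rank 20 and Smith normal form diag(1,1,1,1,1,1,1,1,1,1,1,1,1,1,1,1,1,1,1,2).

Computing H_k = (kernel of ∂_k) / (image of ∂_{k+1}):

  H_2: rank ker ∂_2 − rank ∂_3 = (20 − 20) − 0 = 0, and there is no ∂_3, so H_2 ≅ 0.

(K is a triangulation of the Klein bottle.)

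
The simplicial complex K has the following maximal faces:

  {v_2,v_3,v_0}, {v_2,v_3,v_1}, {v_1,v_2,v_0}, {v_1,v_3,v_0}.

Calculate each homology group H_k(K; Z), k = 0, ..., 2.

We work with the vertex ordering v_0 < v_1 < v_2 < v_3. The simplices of K, each written with vertices in increasing order, are:

  0-simplices (4): [v_0], [v_1], [v_2], [v_3]
  1-simplices (6): [v_0,v_1], [v_0,v_2], [v_0,v_3], [v_1,v_2], [v_1,v_3], [v_2,v_3]
  2-simplices (4): [v_0,v_1,v_2], [v_0,v_1,v_3], [v_0,v_2,v_3], [v_1,v_2,v_3]

giving chain groups C_0 ≅ Z^4, C_1 ≅ Z^6, C_2 ≅ Z^4.

The boundary map ∂_1: C_1 → C_0 is given by ∂[p,q] = [q] − [p].
This gives a 4×6 integer matrix of rank 3; reducing to Smith normal form yields diagonal entries (1,1,1).

∂_2: C_2 → C_1 sends each 2-simplex [p,q,r] to [q,r] − [p,r] + [p,q]. For instance
  ∂[v_1,v_2,v_3] = [v_2,v_3] − [v_1,v_3] + [v_1,v_2],
  ∂[v_0,v_1,v_2] = [v_1,v_2] − [v_0,v_2] + [v_0,v_1].
The 6×4 boundary matrix has rank 3 and Smith normal form diag(1,1,1).

Now H_k = ker ∂_k / im ∂_{k+1}, so:

  H_0: rank C_0 − rank ∂_1 = 4 − 3 = 1, and the invariant factors of ∂_1 are all 1, so H_0 = Z.
  H_1: rank ker ∂_1 − rank ∂_2 = (6 − 3) − 3 = 0, and the invariant factors of ∂_2 are all 1, so H_1 = 0.
  H_2: rank ker ∂_2 − rank ∂_3 = (4 − 3) − 0 = 1, and there is no ∂_3, so H_2 = Z.

(K is a triangulation of the 2-sphere S^2.)

H_0 ≅ Z,  H_1 = 0,  H_2 ≅ Z.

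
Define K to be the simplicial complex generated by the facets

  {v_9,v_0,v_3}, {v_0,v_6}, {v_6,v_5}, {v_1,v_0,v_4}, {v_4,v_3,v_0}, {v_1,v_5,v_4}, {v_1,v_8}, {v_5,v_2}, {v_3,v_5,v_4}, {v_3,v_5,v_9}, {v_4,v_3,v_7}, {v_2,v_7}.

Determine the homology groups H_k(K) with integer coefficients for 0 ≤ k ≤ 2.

H_0 = Z,  H_1 = Z^2,  H_2 = 0.

Fix the vertex order v_0 < v_1 < v_2 < v_3 < v_4 < v_5 < v_6 < v_7 < v_8 < v_9 and write every simplex with vertices in increasing order. Then dim K = 2 and the simplices of K are:

  0-simplices (10): [v_0], [v_1], [v_2], [v_3], [v_4], [v_5], [v_6], [v_7], [v_8], [v_9]
  1-simplices (18): (18 of them)
  2-simplices (7): [v_0,v_1,v_4], [v_0,v_3,v_4], [v_0,v_3,v_9], [v_1,v_4,v_5], [v_3,v_4,v_5], [v_3,v_4,v_7], [v_3,v_5,v_9]

giving chain groups C_0 ≅ Z^10, C_1 ≅ Z^18, C_2 ≅ Z^7.

Boundary ∂_1: C_1 → C_0 maps an edge to its endpoints' difference, ∂[p,q] = q − p. For instance
  ∂[v_3,v_4] = [v_4] − [v_3].
This gives a 10×18 integer matrix of rank 9; reducing to Smith normal form yields diagonal entries (1,1,1,1,1,1,1,1,1).

The boundary map ∂_2: C_2 → C_1 sends each 2-simplex [p,q,r] to [q,r] − [p,r] + [p,q]. For instance
  ∂[v_3,v_4,v_7] = [v_4,v_7] − [v_3,v_7] + [v_3,v_4],
  ∂[v_3,v_4,v_5] = [v_4,v_5] − [v_3,v_5] + [v_3,v_4].
The 18×7 boundary matrix has rank 7 and Smith normal form diag(1,1,1,1,1,1,1).

Now H_k = ker ∂_k / im ∂_{k+1}, so:

  H_0: rank C_0 − rank ∂_1 = 10 − 9 = 1, and the invariant factors of ∂_1 are all 1, so H_0 ≅ Z.
  H_1: rank ker ∂_1 − rank ∂_2 = (18 − 9) − 7 = 2, and the invariant factors of ∂_2 are all 1, so H_1 ≅ Z^2.
  H_2: rank ker ∂_2 − rank ∂_3 = (7 − 7) − 0 = 0, and there is no ∂_3, so H_2 ≅ 0.

As a check, the Euler characteristic is 10 − 18 + 7 = -1, which agrees with 1 − 2 + 0 = -1.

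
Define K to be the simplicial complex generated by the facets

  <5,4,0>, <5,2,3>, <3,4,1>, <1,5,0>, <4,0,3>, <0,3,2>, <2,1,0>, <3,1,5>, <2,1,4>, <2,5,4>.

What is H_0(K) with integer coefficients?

H_0 ≅ Z.

Fix the vertex order 0 < 1 < 2 < 3 < 4 < 5 and write every simplex with vertices in increasing order. Then dim K = 2 and the simplices of K are:

  0-simplices (6): [0], [1], [2], [3], [4], [5]
  1-simplices (15): [0,1], [0,2], [0,3], [0,4], [0,5], [1,2], [1,3], [1,4], [1,5], [2,3], [2,4], [2,5], [3,4], [3,5], [4,5]
  2-simplices (10): [0,1,2], [0,1,5], [0,2,3], [0,3,4], [0,4,5], [1,2,4], [1,3,4], [1,3,5], [2,3,5], [2,4,5]

giving chain groups C_0 ≅ Z^6, C_1 ≅ Z^15, C_2 ≅ Z^10.

Boundary ∂_1: C_1 → C_0 is given by ∂[p,q] = [q] − [p].
As a 6×15 matrix over Z this has rank 5, with invariant factors (1,1,1,1,1).

Boundary ∂_2: C_2 → C_1 sends each 2-simplex [p,q,r] to [q,r] − [p,r] + [p,q]. For instance
  ∂[0,2,3] = [2,3] − [0,3] + [0,2],
  ∂[0,3,4] = [3,4] − [0,4] + [0,3].
The resulting 15×10 matrix has rank 10, and its Smith normal form has invariant factors (1,1,1,1,1,1,1,1,1,2).

Now H_k = ker ∂_k / im ∂_{k+1}, so:

  H_0: rank C_0 − rank ∂_1 = 6 − 5 = 1, and the invariant factors of ∂_1 are all 1, so H_0 ≅ Z.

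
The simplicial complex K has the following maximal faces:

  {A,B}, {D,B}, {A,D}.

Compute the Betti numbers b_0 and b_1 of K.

Take the total order A < B < D on the vertex set. Then K (dimension 1) consists of the simplices:

  0-simplices (3): A, B, D
  1-simplices (3): AB, AD, BD

giving chain groups C_0 ≅ Z^3, C_1 ≅ Z^3.

Boundary ∂_1: C_1 → C_0 is given by ∂[p,q] = [q] − [p].
This gives a 3×3 integer matrix of rank 2; reducing to Smith normal form yields diagonal entries (1,1).

Computing H_k = (kernel of ∂_k) / (image of ∂_{k+1}):

  H_0: rank C_0 − rank ∂_1 = 3 − 2 = 1, and the invariant factors of ∂_1 are all 1, so H_0 ≅ Z.
  H_1: rank ker ∂_1 − rank ∂_2 = (3 − 2) − 0 = 1, and there is no ∂_2, so H_1 ≅ Z.

Hence the Betti numbers are b_0 = 1, b_1 = 1.

b_0 = 1, b_1 = 1.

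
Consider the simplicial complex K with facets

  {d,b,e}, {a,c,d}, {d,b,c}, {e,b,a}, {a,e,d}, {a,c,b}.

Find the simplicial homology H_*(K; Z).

Fix the vertex order a < b < c < d < e and write every simplex with vertices in increasing order. Then dim K = 2 and the simplices of K are:

  0-simplices (5): a, b, c, d, e
  1-simplices (9): ab, ac, ad, ae, bc, bd, be, cd, de
  2-simplices (6): abc, abe, acd, ade, bcd, bde

giving chain groups C_0 ≅ Z^5, C_1 ≅ Z^9, C_2 ≅ Z^6.

Boundary ∂_1: C_1 → C_0 is given by ∂[p,q] = [q] − [p].
The 5×9 boundary matrix has rank 4 and Smith normal form diag(1,1,1,1).

The boundary map ∂_2: C_2 → C_1 acts by ∂[p,q,r] = [q,r] − [p,r] + [p,q]. For instance
  ∂bcd = cd − bd + bc,
  ∂abc = bc − ac + ab.
The 9×6 boundary matrix has rank 5 and Smith normal form diag(1,1,1,1,1).

From H_k ≅ ker(∂_k) / im(∂_{k+1}) we obtain:

  H_0: rank C_0 − rank ∂_1 = 5 − 4 = 1, and the invariant factors of ∂_1 are all 1, so H_0 ≅ Z.
  H_1: rank ker ∂_1 − rank ∂_2 = (9 − 4) − 5 = 0, and the invariant factors of ∂_2 are all 1, so H_1 ≅ 0.
  H_2: rank ker ∂_2 − rank ∂_3 = (6 − 5) − 0 = 1, and there is no ∂_3, so H_2 ≅ Z.

As a check, the Euler characteristic is 5 − 9 + 6 = 2, which agrees with 1 − 0 + 1 = 2.

H_0 = Z,  H_1 = 0,  H_2 = Z.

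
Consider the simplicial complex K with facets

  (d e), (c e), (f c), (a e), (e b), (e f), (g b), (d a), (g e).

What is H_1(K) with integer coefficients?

H_1 = Z^3.

Take the total order a < b < c < d < e < f < g on the vertex set. Then K (dimension 1) consists of the simplices:

  0-simplices (7): a, b, c, d, e, f, g
  1-simplices (9): ad, ae, be, bg, ce, cf, de, ef, eg

giving chain groups C_0 ≅ Z^7, C_1 ≅ Z^9.

Boundary ∂_1: C_1 → C_0 maps an edge to its endpoints' difference, ∂[p,q] = q − p.
The resulting 7×9 matrix has rank 6, and its Smith normal form has invariant factors (1,1,1,1,1,1).

Computing H_k = (kernel of ∂_k) / (image of ∂_{k+1}):

  H_1: rank ker ∂_1 − rank ∂_2 = (9 − 6) − 0 = 3, and there is no ∂_2, so H_1 ≅ Z^3.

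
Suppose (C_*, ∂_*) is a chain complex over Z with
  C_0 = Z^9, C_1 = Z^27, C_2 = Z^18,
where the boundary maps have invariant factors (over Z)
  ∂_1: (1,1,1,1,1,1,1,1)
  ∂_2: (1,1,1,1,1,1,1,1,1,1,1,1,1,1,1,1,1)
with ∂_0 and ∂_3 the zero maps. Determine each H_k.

H_0: b_0 = 9 − 0 − 8 = 1; torsion from ∂_1 factors > 1: none. So H_0 ≅ Z.
H_1: b_1 = 27 − 8 − 17 = 2; torsion from ∂_2 factors > 1: none. So H_1 ≅ Z^2.
H_2: b_2 = 18 − 17 − 0 = 1; torsion from ∂_3 factors > 1: none. So H_2 ≅ Z.

H_0 ≅ Z,  H_1 ≅ Z^2,  H_2 ≅ Z.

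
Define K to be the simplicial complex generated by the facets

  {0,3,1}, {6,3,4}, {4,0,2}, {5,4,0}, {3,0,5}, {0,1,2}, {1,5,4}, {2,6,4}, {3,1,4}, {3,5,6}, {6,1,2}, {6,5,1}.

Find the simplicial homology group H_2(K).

K has 7 vertices, 18 edges, 12 triangles.
rank ∂_2 = 12, rank ∂_3 = 0 ⇒ b_2 = 12 − 12 − 0 = 0. So H_2 ≅ 0.

H_2 ≅ 0.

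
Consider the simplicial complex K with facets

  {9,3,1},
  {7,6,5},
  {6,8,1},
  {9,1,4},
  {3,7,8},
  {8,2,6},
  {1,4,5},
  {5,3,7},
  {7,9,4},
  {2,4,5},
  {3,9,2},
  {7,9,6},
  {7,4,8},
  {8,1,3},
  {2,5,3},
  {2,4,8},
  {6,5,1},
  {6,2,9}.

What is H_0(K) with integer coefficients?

Take the total order 1 < 2 < 3 < 4 < 5 < 6 < 7 < 8 < 9 on the vertex set. Then K (dimension 2) consists of the simplices:

  0-simplices (9): [1], [2], [3], [4], [5], [6], [7], [8], [9]
  1-simplices (27): (27 of them)
  2-simplices (18): [1,3,8], [1,3,9], [1,4,5], [1,4,9], [1,5,6], [1,6,8], [2,3,5], [2,3,9], [2,4,5], [2,4,8], [2,6,8], [2,6,9], [3,5,7], [3,7,8], [4,7,8], [4,7,9], [5,6,7], [6,7,9]

so the chain groups are C_0 ≅ Z^9, C_1 ≅ Z^27, C_2 ≅ Z^18.

Boundary ∂_1: C_1 → C_0 is given by ∂[p,q] = [q] − [p]. For instance
  ∂[1,3] = [3] − [1].
This gives a 9×27 integer matrix of rank 8; reducing to Smith normal form yields diagonal entries (1,1,1,1,1,1,1,1).

The boundary map ∂_2: C_2 → C_1 acts by ∂[p,q,r] = [q,r] − [p,r] + [p,q]. For instance
  ∂[1,3,9] = [3,9] − [1,9] + [1,3],
  ∂[2,6,8] = [6,8] − [2,8] + [2,6].
This gives a 27×18 integer matrix of rank 17; reducing to Smith normal form yields diagonal entries (1,1,1,1,1,1,1,1,1,1,1,1,1,1,1,1,1).

Reading off H_k = ker ∂_k / im ∂_{k+1}:

  H_0: rank C_0 − rank ∂_1 = 9 − 8 = 1, and the invariant factors of ∂_1 are all 1, so H_0 ≅ Z.

H_0 ≅ Z.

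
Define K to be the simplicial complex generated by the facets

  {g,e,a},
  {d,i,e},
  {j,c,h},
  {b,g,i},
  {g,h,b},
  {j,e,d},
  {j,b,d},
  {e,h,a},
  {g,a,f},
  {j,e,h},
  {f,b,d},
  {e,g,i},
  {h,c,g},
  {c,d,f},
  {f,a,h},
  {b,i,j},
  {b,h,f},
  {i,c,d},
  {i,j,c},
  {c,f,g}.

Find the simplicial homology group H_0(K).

H_0 = Z.

Take the total order a < b < c < d < e < f < g < h < i < j on the vertex set. Then K (dimension 2) consists of the simplices:

  0-simplices (10): a, b, c, d, e, f, g, h, i, j
  1-simplices (30): ae, af, ag, ah, bd, bf, bg, bh, bi, bj, cd, cf, cg, ch, ci, cj, de, df, di, dj, eg, eh, ei, ej, fg, fh, gh, gi, hj, ij
  2-simplices (20): aeg, aeh, afg, afh, bdf, bdj, bfh, bgh, bgi, bij, cdf, cdi, cfg, cgh, chj, cij, dei, dej, egi, ehj

Hence C_0 ≅ Z^10, C_1 ≅ Z^30, C_2 ≅ Z^20.

Boundary ∂_1: C_1 → C_0 maps an edge to its endpoints' difference, ∂[p,q] = q − p.
As a 10×30 matrix over Z this has rank 9, with invariant factors (1,1,1,1,1,1,1,1,1).

The boundary map ∂_2: C_2 → C_1 maps a triangle to the signed sum of its edges. For instance
  ∂afh = fh − ah + af,
  ∂cdf = df − cf + cd.
The resulting 30×20 matrix has rank 20, and its Smith normal form has invariant factors (1,1,1,1,1,1,1,1,1,1,1,1,1,1,1,1,1,1,1,2).

Computing H_k = (kernel of ∂_k) / (image of ∂_{k+1}):

  H_0: rank C_0 − rank ∂_1 = 10 − 9 = 1, and the invariant factors of ∂_1 are all 1, so H_0 ≅ Z.

(K is a triangulation of the Klein bottle.)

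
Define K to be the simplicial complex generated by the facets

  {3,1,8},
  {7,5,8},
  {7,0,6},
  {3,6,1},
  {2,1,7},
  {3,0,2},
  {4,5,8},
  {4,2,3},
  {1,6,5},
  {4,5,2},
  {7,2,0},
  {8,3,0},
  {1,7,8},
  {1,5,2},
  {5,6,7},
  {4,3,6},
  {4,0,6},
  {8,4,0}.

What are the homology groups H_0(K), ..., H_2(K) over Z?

H_0 = Z,  H_1 = Z ⊕ Z_2,  H_2 = 0.

We work with the vertex ordering 0 < 1 < 2 < 3 < 4 < 5 < 6 < 7 < 8. The simplices of K, each written with vertices in increasing order, are:

  0-simplices (9): [0], [1], [2], [3], [4], [5], [6], [7], [8]
  1-simplices (27): (27 of them)
  2-simplices (18): [0,2,3], [0,2,7], [0,3,8], [0,4,6], [0,4,8], [0,6,7], [1,2,5], [1,2,7], [1,3,6], [1,3,8], [1,5,6], [1,7,8], [2,3,4], [2,4,5], [3,4,6], [4,5,8], [5,6,7], [5,7,8]

so the chain groups are C_0 ≅ Z^9, C_1 ≅ Z^27, C_2 ≅ Z^18.

The boundary map ∂_1: C_1 → C_0 maps an edge to its endpoints' difference, ∂[p,q] = q − p. For instance
  ∂[5,6] = [6] − [5].
The 9×27 boundary matrix has rank 8 and Smith normal form diag(1,1,1,1,1,1,1,1).

The boundary map ∂_2: C_2 → C_1 maps a triangle to the signed sum of its edges. For instance
  ∂[0,4,8] = [4,8] − [0,8] + [0,4],
  ∂[0,2,7] = [2,7] − [0,7] + [0,2].
The 27×18 boundary matrix has rank 18 and Smith normal form diag(1,1,1,1,1,1,1,1,1,1,1,1,1,1,1,1,1,2).

Reading off H_k = ker ∂_k / im ∂_{k+1}:

  H_0: rank C_0 − rank ∂_1 = 9 − 8 = 1, and the invariant factors of ∂_1 are all 1, so H_0 ≅ Z.
  H_1: rank ker ∂_1 − rank ∂_2 = (27 − 8) − 18 = 1, and ∂_2 has invariant factor 2 > 1, so H_1 ≅ Z ⊕ Z_2.
  H_2: rank ker ∂_2 − rank ∂_3 = (18 − 18) − 0 = 0, and there is no ∂_3, so H_2 ≅ 0.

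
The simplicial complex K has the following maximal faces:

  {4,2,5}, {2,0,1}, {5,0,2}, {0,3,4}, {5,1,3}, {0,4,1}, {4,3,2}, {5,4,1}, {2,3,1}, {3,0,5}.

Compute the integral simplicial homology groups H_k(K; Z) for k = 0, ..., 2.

H_0 ≅ Z,  H_1 ≅ Z/2Z,  H_2 = 0.

Take the total order 0 < 1 < 2 < 3 < 4 < 5 on the vertex set. Then K (dimension 2) consists of the simplices:

  0-simplices (6): [0], [1], [2], [3], [4], [5]
  1-simplices (15): [0,1], [0,2], [0,3], [0,4], [0,5], [1,2], [1,3], [1,4], [1,5], [2,3], [2,4], [2,5], [3,4], [3,5], [4,5]
  2-simplices (10): [0,1,2], [0,1,4], [0,2,5], [0,3,4], [0,3,5], [1,2,3], [1,3,5], [1,4,5], [2,3,4], [2,4,5]

so the chain groups are C_0 ≅ Z^6, C_1 ≅ Z^15, C_2 ≅ Z^10.

The boundary map ∂_1: C_1 → C_0 sends each edge [p,q] (with p < q) to q − p.
The resulting 6×15 matrix has rank 5, and its Smith normal form has invariant factors (1,1,1,1,1).

The boundary map ∂_2: C_2 → C_1 sends each 2-simplex [p,q,r] to [q,r] − [p,r] + [p,q]. For instance
  ∂[1,4,5] = [4,5] − [1,5] + [1,4],
  ∂[0,3,5] = [3,5] − [0,5] + [0,3].
As a 15×10 matrix over Z this has rank 10, with invariant factors (1,1,1,1,1,1,1,1,1,2).

Reading off H_k = ker ∂_k / im ∂_{k+1}:

  H_0: rank C_0 − rank ∂_1 = 6 − 5 = 1, and the invariant factors of ∂_1 are all 1, so H_0 = Z.
  H_1: rank ker ∂_1 − rank ∂_2 = (15 − 5) − 10 = 0, and ∂_2 has invariant factor 2 > 1, so H_1 = Z/2Z.
  H_2: rank ker ∂_2 − rank ∂_3 = (10 − 10) − 0 = 0, and there is no ∂_3, so H_2 = 0.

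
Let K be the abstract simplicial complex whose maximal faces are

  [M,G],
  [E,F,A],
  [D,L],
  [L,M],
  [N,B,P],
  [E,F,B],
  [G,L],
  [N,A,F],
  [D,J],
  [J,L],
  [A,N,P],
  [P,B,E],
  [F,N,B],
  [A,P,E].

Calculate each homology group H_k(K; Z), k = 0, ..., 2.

H_0 ≅ Z^2,  H_1 ≅ Z^2,  H_2 ≅ Z.

Take the total order A < B < D < E < F < G < J < L < M < N < P on the vertex set. Then K (dimension 2) consists of the simplices:

  0-simplices (11): A, B, D, E, F, G, J, L, M, N, P
  1-simplices (18): AE, AF, AN, AP, BE, BF, BN, BP, DJ, DL, EF, EP, FN, GL, GM, JL, LM, NP
  2-simplices (8): AEF, AEP, AFN, ANP, BEF, BEP, BFN, BNP

giving chain groups C_0 ≅ Z^11, C_1 ≅ Z^18, C_2 ≅ Z^8.

Boundary ∂_1: C_1 → C_0 maps an edge to its endpoints' difference, ∂[p,q] = q − p. For instance
  ∂AP = P − A.
This gives a 11×18 integer matrix of rank 9; reducing to Smith normal form yields diagonal entries (1,1,1,1,1,1,1,1,1).

The boundary map ∂_2: C_2 → C_1 maps a triangle to the signed sum of its edges. For instance
  ∂BNP = NP − BP + BN,
  ∂AEF = EF − AF + AE.
The 18×8 boundary matrix has rank 7 and Smith normal form diag(1,1,1,1,1,1,1).

From H_k ≅ ker(∂_k) / im(∂_{k+1}) we obtain:

  H_0: rank C_0 − rank ∂_1 = 11 − 9 = 2, and the invariant factors of ∂_1 are all 1, so H_0 ≅ Z^2.
  H_1: rank ker ∂_1 − rank ∂_2 = (18 − 9) − 7 = 2, and the invariant factors of ∂_2 are all 1, so H_1 ≅ Z^2.
  H_2: rank ker ∂_2 − rank ∂_3 = (8 − 7) − 0 = 1, and there is no ∂_3, so H_2 ≅ Z.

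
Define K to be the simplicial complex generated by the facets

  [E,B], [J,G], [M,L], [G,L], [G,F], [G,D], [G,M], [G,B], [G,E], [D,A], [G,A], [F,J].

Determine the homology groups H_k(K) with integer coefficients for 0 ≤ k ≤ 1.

H_0 ≅ Z,  H_1 ≅ Z^4.

We work with the vertex ordering A < B < D < E < F < G < J < L < M. The simplices of K, each written with vertices in increasing order, are:

  0-simplices (9): A, B, D, E, F, G, J, L, M
  1-simplices (12): AD, AG, BE, BG, DG, EG, FG, FJ, GJ, GL, GM, LM

so the chain groups are C_0 ≅ Z^9, C_1 ≅ Z^12.

The boundary map ∂_1: C_1 → C_0 maps an edge to its endpoints' difference, ∂[p,q] = q − p. For instance
  ∂GJ = J − G.
The 9×12 boundary matrix has rank 8 and Smith normal form diag(1,1,1,1,1,1,1,1).

From H_k ≅ ker(∂_k) / im(∂_{k+1}) we obtain:

  H_0: rank C_0 − rank ∂_1 = 9 − 8 = 1, and the invariant factors of ∂_1 are all 1, so H_0 = Z.
  H_1: rank ker ∂_1 − rank ∂_2 = (12 − 8) − 0 = 4, and there is no ∂_2, so H_1 = Z^4.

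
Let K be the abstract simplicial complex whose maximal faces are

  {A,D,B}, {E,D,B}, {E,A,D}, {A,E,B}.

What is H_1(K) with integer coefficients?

Fix the vertex order A < B < D < E and write every simplex with vertices in increasing order. Then dim K = 2 and the simplices of K are:

  0-simplices (4): A, B, D, E
  1-simplices (6): AB, AD, AE, BD, BE, DE
  2-simplices (4): ABD, ABE, ADE, BDE

so the chain groups are C_0 ≅ Z^4, C_1 ≅ Z^6, C_2 ≅ Z^4.

The boundary map ∂_1: C_1 → C_0 maps an edge to its endpoints' difference, ∂[p,q] = q − p.
This gives a 4×6 integer matrix of rank 3; reducing to Smith normal form yields diagonal entries (1,1,1).

Boundary ∂_2: C_2 → C_1 acts by ∂[p,q,r] = [q,r] − [p,r] + [p,q]. For instance
  ∂ABD = BD − AD + AB,
  ∂ADE = DE − AE + AD.
As a 6×4 matrix over Z this has rank 3, with invariant factors (1,1,1).

Now H_k = ker ∂_k / im ∂_{k+1}, so:

  H_1: rank ker ∂_1 − rank ∂_2 = (6 − 3) − 3 = 0, and the invariant factors of ∂_2 are all 1, so H_1 = 0.

(K is a triangulation of the 2-sphere S^2.)

H_1 ≅ 0.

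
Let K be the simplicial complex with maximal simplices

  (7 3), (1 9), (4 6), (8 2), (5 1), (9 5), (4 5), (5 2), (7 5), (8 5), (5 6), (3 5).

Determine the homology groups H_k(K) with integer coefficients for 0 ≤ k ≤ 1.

Fix the vertex order 1 < 2 < 3 < 4 < 5 < 6 < 7 < 8 < 9 and write every simplex with vertices in increasing order. Then dim K = 1 and the simplices of K are:

  0-simplices (9): [1], [2], [3], [4], [5], [6], [7], [8], [9]
  1-simplices (12): [1,5], [1,9], [2,5], [2,8], [3,5], [3,7], [4,5], [4,6], [5,6], [5,7], [5,8], [5,9]

Hence C_0 ≅ Z^9, C_1 ≅ Z^12.

∂_1: C_1 → C_0 is given by ∂[p,q] = [q] − [p]. For instance
  ∂[4,6] = [6] − [4].
As a 9×12 matrix over Z this has rank 8, with invariant factors (1,1,1,1,1,1,1,1).

Reading off H_k = ker ∂_k / im ∂_{k+1}:

  H_0: rank C_0 − rank ∂_1 = 9 − 8 = 1, and the invariant factors of ∂_1 are all 1, so H_0 ≅ Z.
  H_1: rank ker ∂_1 − rank ∂_2 = (12 − 8) − 0 = 4, and there is no ∂_2, so H_1 ≅ Z^4.

As a check, the Euler characteristic is 9 − 12 = -3, which agrees with 1 − 4 = -3.

H_0 ≅ Z,  H_1 ≅ Z^4.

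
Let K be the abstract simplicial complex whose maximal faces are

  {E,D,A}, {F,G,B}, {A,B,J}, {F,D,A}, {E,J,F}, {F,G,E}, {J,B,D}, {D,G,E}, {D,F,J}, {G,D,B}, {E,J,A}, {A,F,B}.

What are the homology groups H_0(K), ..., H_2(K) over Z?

Take the total order A < B < D < E < F < G < J on the vertex set. Then K (dimension 2) consists of the simplices:

  0-simplices (7): A, B, D, E, F, G, J
  1-simplices (18): AB, AD, AE, AF, AJ, BD, BF, BG, BJ, DE, DF, DG, DJ, EF, EG, EJ, FG, FJ
  2-simplices (12): ABF, ABJ, ADE, ADF, AEJ, BDG, BDJ, BFG, DEG, DFJ, EFG, EFJ

Hence C_0 ≅ Z^7, C_1 ≅ Z^18, C_2 ≅ Z^12.

The boundary map ∂_1: C_1 → C_0 is given by ∂[p,q] = [q] − [p]. For instance
  ∂FG = G − F.
This gives a 7×18 integer matrix of rank 6; reducing to Smith normal form yields diagonal entries (1,1,1,1,1,1).

Boundary ∂_2: C_2 → C_1 sends each 2-simplex [p,q,r] to [q,r] − [p,r] + [p,q]. For instance
  ∂EFG = FG − EG + EF,
  ∂ABJ = BJ − AJ + AB.
As a 18×12 matrix over Z this has rank 12, with invariant factors (1,1,1,1,1,1,1,1,1,1,1,2).

Computing H_k = (kernel of ∂_k) / (image of ∂_{k+1}):

  H_0: rank C_0 − rank ∂_1 = 7 − 6 = 1, and the invariant factors of ∂_1 are all 1, so H_0 = Z.
  H_1: rank ker ∂_1 − rank ∂_2 = (18 − 6) − 12 = 0, and ∂_2 has invariant factor 2 > 1, so H_1 = Z/2.
  H_2: rank ker ∂_2 − rank ∂_3 = (12 − 12) − 0 = 0, and there is no ∂_3, so H_2 = 0.

H_0 ≅ Z,  H_1 ≅ Z/2,  H_2 = 0.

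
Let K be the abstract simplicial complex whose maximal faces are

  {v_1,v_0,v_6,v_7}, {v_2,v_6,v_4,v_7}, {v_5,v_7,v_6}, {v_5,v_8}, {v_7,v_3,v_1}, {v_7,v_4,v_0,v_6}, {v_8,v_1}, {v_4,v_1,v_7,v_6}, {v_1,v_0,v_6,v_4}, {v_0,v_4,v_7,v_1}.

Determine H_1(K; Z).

We work with the vertex ordering v_0 < v_1 < v_2 < v_3 < v_4 < v_5 < v_6 < v_7 < v_8. The simplices of K, each written with vertices in increasing order, are:

  0-simplices (9): [v_0], [v_1], [v_2], [v_3], [v_4], [v_5], [v_6], [v_7], [v_8]
  1-simplices (19): (19 of them)
  2-simplices (15): (15 of them)
  3-simplices (6): [v_0,v_1,v_4,v_6], [v_0,v_1,v_4,v_7], [v_0,v_1,v_6,v_7], [v_0,v_4,v_6,v_7], [v_1,v_4,v_6,v_7], [v_2,v_4,v_6,v_7]

so the chain groups are C_0 ≅ Z^9, C_1 ≅ Z^19, C_2 ≅ Z^15, C_3 ≅ Z^6.

Boundary ∂_1: C_1 → C_0 is given by ∂[p,q] = [q] − [p]. For instance
  ∂[v_1,v_8] = [v_8] − [v_1].
The 9×19 boundary matrix has rank 8 and Smith normal form diag(1,1,1,1,1,1,1,1).

The boundary map ∂_2: C_2 → C_1 maps a triangle to the signed sum of its edges. For instance
  ∂[v_0,v_4,v_6] = [v_4,v_6] − [v_0,v_6] + [v_0,v_4],
  ∂[v_1,v_3,v_7] = [v_3,v_7] − [v_1,v_7] + [v_1,v_3].
The resulting 19×15 matrix has rank 10, and its Smith normal form has invariant factors (1,1,1,1,1,1,1,1,1,1).

The boundary map ∂_3: C_3 → C_2 sends each 3-simplex σ to the alternating sum Σ_i (−1)^i (σ with its i-th vertex removed). For instance
  ∂[v_2,v_4,v_6,v_7] = [v_4,v_6,v_7] − [v_2,v_6,v_7] + [v_2,v_4,v_7] − [v_2,v_4,v_6],
  ∂[v_0,v_1,v_4,v_7] = [v_1,v_4,v_7] − [v_0,v_4,v_7] + [v_0,v_1,v_7] − [v_0,v_1,v_4].
As a 15×6 matrix over Z this has rank 5, with invariant factors (1,1,1,1,1).

From H_k ≅ ker(∂_k) / im(∂_{k+1}) we obtain:

  H_1: rank ker ∂_1 − rank ∂_2 = (19 − 8) − 10 = 1, and the invariant factors of ∂_2 are all 1, so H_1 ≅ Z.

H_1 ≅ Z.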